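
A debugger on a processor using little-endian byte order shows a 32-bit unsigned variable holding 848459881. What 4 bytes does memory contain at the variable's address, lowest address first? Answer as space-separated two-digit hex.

848459881 in hexadecimal, padded to 32 bits, is 0x32927869.
Split into bytes (most-significant first): 32 92 78 69.
In little-endian order the low byte comes first in memory.
So at ascending addresses the bytes are 69 78 92 32.

69 78 92 32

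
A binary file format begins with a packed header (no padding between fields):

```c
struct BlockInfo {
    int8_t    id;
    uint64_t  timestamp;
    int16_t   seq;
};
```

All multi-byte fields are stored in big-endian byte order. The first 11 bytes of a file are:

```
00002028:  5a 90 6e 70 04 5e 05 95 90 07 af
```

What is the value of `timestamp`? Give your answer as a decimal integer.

10407378952959399312

`timestamp` follows `id` (1 byte), so it starts at byte offset 1 and occupies 8 bytes.
Bytes at offsets 1..8: 90 6E 70 04 5E 05 95 90.
Big-endian stores the most-significant byte at the lowest address.
The bytes are already most-significant first: 0x906E70045E059590.
0x906E70045E059590 = 10407378952959399312.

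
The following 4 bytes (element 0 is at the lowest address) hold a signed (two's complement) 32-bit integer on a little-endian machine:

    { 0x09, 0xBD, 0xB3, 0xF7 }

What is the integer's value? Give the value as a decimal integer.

In little-endian order the low byte comes first in memory.
Reassemble most-significant byte first: F7 B3 BD 09 → 0xF7B3BD09.
Top bit is set, so as a signed 32-bit value this is 0xF7B3BD09 − 2^32 = -139215607.

-139215607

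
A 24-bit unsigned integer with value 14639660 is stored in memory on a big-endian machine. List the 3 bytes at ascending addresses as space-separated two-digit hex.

14639660 in hexadecimal, padded to 24 bits, is 0xDF622C.
Split into bytes (most-significant first): DF 62 2C.
Big-endian stores the most-significant byte at the lowest address.
So the memory order matches the most-significant-first order: DF 62 2C.

DF 62 2C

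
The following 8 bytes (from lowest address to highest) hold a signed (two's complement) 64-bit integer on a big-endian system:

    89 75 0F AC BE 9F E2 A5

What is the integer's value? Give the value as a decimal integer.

Big-endian: lowest address holds the most-significant byte.
The bytes are already most-significant first: 0x89750FACBE9FE2A5.
Top bit is set, so as a signed 64-bit value this is 0x89750FACBE9FE2A5 − 2^64 = -8541903883631336795.

-8541903883631336795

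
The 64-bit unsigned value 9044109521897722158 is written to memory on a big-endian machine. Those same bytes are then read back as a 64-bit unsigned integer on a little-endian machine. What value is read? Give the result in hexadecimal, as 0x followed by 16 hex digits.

0x2E117142B121837D

9044109521897722158 in 64-bit hexadecimal is 0x7D8321B14271112E.
Stored big-endian, the bytes at ascending addresses are 7D 83 21 B1 42 71 11 2E.
Read back as little-endian, the first byte is least significant, giving 0x2E117142B121837D.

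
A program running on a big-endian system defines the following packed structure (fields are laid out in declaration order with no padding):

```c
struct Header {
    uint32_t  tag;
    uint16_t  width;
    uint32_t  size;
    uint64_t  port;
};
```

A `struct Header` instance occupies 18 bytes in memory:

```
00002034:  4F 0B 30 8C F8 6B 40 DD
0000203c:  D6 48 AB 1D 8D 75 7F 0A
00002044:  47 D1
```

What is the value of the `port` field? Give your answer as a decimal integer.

`port` follows `tag` (4 B), `width` (2 B), `size` (4 B), so it starts at offset 4 + 2 + 4 = 10 and occupies 8 bytes.
Bytes at offsets 10..17: AB 1D 8D 75 7F 0A 47 D1.
Big-endian: lowest address holds the most-significant byte.
The bytes are already most-significant first: 0xAB1D8D757F0A47D1.
0xAB1D8D757F0A47D1 = 12330166890592356305.

12330166890592356305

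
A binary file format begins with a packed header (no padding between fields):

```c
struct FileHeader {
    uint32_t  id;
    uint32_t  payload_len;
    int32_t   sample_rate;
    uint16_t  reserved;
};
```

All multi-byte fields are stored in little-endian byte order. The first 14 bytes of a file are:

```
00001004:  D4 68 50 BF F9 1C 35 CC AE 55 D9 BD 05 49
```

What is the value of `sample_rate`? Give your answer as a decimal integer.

-1109830226

`sample_rate` follows `id` (4 B), `payload_len` (4 B), so it starts at offset 4 + 4 = 8 and occupies 4 bytes.
Bytes at offsets 8..11: AE 55 D9 BD.
In little-endian order the low byte comes first in memory.
Reassemble most-significant byte first: BD D9 55 AE → 0xBDD955AE.
Top bit is set, so as a signed 32-bit value this is 0xBDD955AE − 2^32 = -1109830226.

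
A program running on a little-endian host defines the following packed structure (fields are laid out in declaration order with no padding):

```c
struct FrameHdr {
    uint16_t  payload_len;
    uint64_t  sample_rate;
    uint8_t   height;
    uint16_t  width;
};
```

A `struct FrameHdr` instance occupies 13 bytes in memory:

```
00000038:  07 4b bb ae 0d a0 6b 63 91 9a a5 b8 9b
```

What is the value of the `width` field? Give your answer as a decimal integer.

39864

`width` follows `payload_len` (2 B), `sample_rate` (8 B), `height` (1 B), so it starts at offset 2 + 8 + 1 = 11 and occupies 2 bytes.
Bytes at offsets 11..12: B8 9B.
Little-endian: lowest address holds the least-significant byte.
Reassemble most-significant byte first: 9B B8 → 0x9BB8.
0x9BB8 = 39864.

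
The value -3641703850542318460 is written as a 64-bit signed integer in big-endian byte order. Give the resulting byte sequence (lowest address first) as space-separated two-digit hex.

CD 76 11 A4 7B 40 BC 84

Two's complement of -3641703850542318460 in 64 bits: 3641703850542318460 = 0x3289EE5B84BF437C; invert → 0xCD7611A47B40BC83; add 1 → 0xCD7611A47B40BC84.
Split into bytes (most-significant first): CD 76 11 A4 7B 40 BC 84.
In big-endian order the high byte comes first in memory.
So the memory order matches the most-significant-first order: CD 76 11 A4 7B 40 BC 84.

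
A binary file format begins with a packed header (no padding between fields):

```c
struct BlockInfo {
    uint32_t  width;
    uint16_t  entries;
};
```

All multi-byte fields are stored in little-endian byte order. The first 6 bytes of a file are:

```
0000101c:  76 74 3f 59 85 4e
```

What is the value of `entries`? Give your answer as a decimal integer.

`entries` follows `width` (4 bytes), so it starts at byte offset 4 and occupies 2 bytes.
Bytes at offsets 4..5: 85 4E.
In little-endian order the low byte comes first in memory.
Reassemble most-significant byte first: 4E 85 → 0x4E85.
0x4E85 = 20101.

20101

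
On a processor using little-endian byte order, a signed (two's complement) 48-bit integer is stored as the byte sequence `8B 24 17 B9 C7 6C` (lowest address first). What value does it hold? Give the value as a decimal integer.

119605059593355

Little-endian: lowest address holds the least-significant byte.
Reassemble most-significant byte first: 6C C7 B9 17 24 8B → 0x6CC7B917248B.
0x6CC7B917248B = 119605059593355.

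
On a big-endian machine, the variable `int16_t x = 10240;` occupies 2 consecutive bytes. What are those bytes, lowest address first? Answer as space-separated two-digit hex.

28 00

10240 in hexadecimal, padded to 16 bits, is 0x2800.
Split into bytes (most-significant first): 28 00.
Big-endian stores the most-significant byte at the lowest address.
So the memory order matches the most-significant-first order: 28 00.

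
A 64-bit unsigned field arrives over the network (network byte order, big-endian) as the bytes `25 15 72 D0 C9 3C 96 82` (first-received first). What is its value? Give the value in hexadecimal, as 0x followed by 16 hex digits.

0x251572D0C93C9682

Big-endian: lowest address holds the most-significant byte.
The bytes are already most-significant first: 0x251572D0C93C9682.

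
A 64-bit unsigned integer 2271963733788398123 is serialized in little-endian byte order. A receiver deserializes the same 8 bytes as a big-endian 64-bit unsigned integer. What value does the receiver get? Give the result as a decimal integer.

3103551339458889503

2271963733788398123 in 64-bit hexadecimal is 0x1F87A2FA7F07122B.
Stored little-endian, the bytes at ascending addresses are 2B 12 07 7F FA A2 87 1F.
Read back as big-endian, the last byte is least significant, giving 0x2B12077FFAA2871F.
0x2B12077FFAA2871F = 3103551339458889503.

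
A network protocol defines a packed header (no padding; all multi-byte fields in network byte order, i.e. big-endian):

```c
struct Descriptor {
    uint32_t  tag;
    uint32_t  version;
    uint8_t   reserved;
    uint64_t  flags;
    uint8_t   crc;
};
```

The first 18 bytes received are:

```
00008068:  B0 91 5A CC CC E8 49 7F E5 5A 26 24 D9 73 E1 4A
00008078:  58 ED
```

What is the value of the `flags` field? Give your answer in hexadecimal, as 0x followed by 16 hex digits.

`flags` follows `tag` (4 B), `version` (4 B), `reserved` (1 B), so it starts at offset 4 + 4 + 1 = 9 and occupies 8 bytes.
Bytes at offsets 9..16: 5A 26 24 D9 73 E1 4A 58.
In big-endian order the high byte comes first in memory.
The bytes are already most-significant first: 0x5A2624D973E14A58.

0x5A2624D973E14A58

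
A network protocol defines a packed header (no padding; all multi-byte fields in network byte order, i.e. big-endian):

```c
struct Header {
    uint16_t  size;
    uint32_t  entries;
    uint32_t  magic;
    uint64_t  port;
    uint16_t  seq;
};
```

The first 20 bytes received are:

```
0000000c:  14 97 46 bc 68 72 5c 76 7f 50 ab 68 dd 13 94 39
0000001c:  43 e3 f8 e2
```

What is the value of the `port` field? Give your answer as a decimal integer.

12351365054224483299

`port` follows `size` (2 B), `entries` (4 B), `magic` (4 B), so it starts at offset 2 + 4 + 4 = 10 and occupies 8 bytes.
Bytes at offsets 10..17: AB 68 DD 13 94 39 43 E3.
Big-endian: lowest address holds the most-significant byte.
The bytes are already most-significant first: 0xAB68DD13943943E3.
0xAB68DD13943943E3 = 12351365054224483299.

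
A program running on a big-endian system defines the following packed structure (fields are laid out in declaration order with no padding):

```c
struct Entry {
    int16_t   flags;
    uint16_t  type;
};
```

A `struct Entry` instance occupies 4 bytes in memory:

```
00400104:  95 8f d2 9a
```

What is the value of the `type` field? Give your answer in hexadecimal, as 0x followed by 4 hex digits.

0xD29A

`type` follows `flags` (2 bytes), so it starts at byte offset 2 and occupies 2 bytes.
Bytes at offsets 2..3: D2 9A.
Big-endian: lowest address holds the most-significant byte.
The bytes are already most-significant first: 0xD29A.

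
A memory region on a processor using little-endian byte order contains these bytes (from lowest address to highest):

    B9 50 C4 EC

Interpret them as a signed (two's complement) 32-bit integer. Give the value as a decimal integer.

-322678599

Little-endian stores the least-significant byte at the lowest address.
Reassemble most-significant byte first: EC C4 50 B9 → 0xECC450B9.
Top bit is set, so as a signed 32-bit value this is 0xECC450B9 − 2^32 = -322678599.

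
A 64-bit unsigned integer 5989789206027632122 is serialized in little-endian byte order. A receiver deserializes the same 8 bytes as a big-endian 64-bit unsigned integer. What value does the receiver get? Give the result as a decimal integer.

18085820794306371667

5989789206027632122 in 64-bit hexadecimal is 0x5320018C30BEFDFA.
Stored little-endian, the bytes at ascending addresses are FA FD BE 30 8C 01 20 53.
Read back as big-endian, the last byte is least significant, giving 0xFAFDBE308C012053.
0xFAFDBE308C012053 = 18085820794306371667.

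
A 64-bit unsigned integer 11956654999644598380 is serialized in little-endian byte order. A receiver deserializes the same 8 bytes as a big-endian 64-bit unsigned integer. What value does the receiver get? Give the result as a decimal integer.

7849974825867210405

11956654999644598380 in 64-bit hexadecimal is 0xA5EE925F83B6F06C.
Stored little-endian, the bytes at ascending addresses are 6C F0 B6 83 5F 92 EE A5.
Read back as big-endian, the last byte is least significant, giving 0x6CF0B6835F92EEA5.
0x6CF0B6835F92EEA5 = 7849974825867210405.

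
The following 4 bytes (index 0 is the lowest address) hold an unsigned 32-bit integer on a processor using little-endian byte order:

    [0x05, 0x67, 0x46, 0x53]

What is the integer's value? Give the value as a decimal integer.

1397122821

In little-endian order the low byte comes first in memory.
Reassemble most-significant byte first: 53 46 67 05 → 0x53466705.
0x53466705 = 1397122821.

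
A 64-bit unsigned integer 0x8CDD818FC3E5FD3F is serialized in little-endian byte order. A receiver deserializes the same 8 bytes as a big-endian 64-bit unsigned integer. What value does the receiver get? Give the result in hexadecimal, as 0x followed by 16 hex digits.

0x3FFDE5C38F81DD8C

Stored little-endian, the bytes at ascending addresses are 3F FD E5 C3 8F 81 DD 8C.
Read back as big-endian, the last byte is least significant, giving 0x3FFDE5C38F81DD8C.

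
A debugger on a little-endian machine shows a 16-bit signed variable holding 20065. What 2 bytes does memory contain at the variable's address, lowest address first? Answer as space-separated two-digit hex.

20065 in hexadecimal, padded to 16 bits, is 0x4E61.
Split into bytes (most-significant first): 4E 61.
Little-endian: lowest address holds the least-significant byte.
So at ascending addresses the bytes are 61 4E.

61 4E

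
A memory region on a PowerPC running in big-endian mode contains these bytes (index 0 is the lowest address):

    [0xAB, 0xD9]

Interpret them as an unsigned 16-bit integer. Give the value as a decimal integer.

43993

In big-endian order the high byte comes first in memory.
The bytes are already most-significant first: 0xABD9.
0xABD9 = 43993.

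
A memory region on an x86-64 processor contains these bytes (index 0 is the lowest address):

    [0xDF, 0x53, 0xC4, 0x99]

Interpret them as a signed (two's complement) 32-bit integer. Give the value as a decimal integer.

Little-endian: lowest address holds the least-significant byte.
Reassemble most-significant byte first: 99 C4 53 DF → 0x99C453DF.
Top bit is set, so as a signed 32-bit value this is 0x99C453DF − 2^32 = -1715186721.

-1715186721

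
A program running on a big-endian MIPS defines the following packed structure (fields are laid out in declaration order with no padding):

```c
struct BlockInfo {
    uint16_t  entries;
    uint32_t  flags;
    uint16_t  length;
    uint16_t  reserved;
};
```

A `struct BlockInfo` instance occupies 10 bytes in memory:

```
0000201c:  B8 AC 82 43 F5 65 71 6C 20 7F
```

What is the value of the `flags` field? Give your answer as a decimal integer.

`flags` follows `entries` (2 bytes), so it starts at byte offset 2 and occupies 4 bytes.
Bytes at offsets 2..5: 82 43 F5 65.
Big-endian stores the most-significant byte at the lowest address.
The bytes are already most-significant first: 0x8243F565.
0x8243F565 = 2185491813.

2185491813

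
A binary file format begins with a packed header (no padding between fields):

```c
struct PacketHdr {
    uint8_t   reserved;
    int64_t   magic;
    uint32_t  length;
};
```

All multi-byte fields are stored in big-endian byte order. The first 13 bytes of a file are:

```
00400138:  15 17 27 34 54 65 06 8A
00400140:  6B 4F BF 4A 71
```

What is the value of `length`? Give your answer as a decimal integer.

1337936497

`length` follows `reserved` (1 B), `magic` (8 B), so it starts at offset 1 + 8 = 9 and occupies 4 bytes.
Bytes at offsets 9..12: 4F BF 4A 71.
In big-endian order the high byte comes first in memory.
The bytes are already most-significant first: 0x4FBF4A71.
0x4FBF4A71 = 1337936497.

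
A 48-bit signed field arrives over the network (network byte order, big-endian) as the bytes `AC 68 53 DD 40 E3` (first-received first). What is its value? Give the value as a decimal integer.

In big-endian order the high byte comes first in memory.
The bytes are already most-significant first: 0xAC6853DD40E3.
Top bit is set, so as a signed 48-bit value this is 0xAC6853DD40E3 − 2^48 = -91910893125405.

-91910893125405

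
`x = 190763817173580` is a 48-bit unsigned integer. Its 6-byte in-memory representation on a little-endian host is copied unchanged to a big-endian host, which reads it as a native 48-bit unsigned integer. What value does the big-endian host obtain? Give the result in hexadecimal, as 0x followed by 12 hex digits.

190763817173580 in 48-bit hexadecimal is 0xAD7FA98F024C.
Stored little-endian, the bytes at ascending addresses are 4C 02 8F A9 7F AD.
Read back as big-endian, the last byte is least significant, giving 0x4C028FA97FAD.

0x4C028FA97FAD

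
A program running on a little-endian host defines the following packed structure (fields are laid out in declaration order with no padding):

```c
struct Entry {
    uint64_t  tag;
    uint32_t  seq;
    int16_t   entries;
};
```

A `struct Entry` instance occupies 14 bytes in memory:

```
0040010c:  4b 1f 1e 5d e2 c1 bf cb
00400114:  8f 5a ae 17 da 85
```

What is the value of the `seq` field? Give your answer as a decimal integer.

`seq` follows `tag` (8 bytes), so it starts at byte offset 8 and occupies 4 bytes.
Bytes at offsets 8..11: 8F 5A AE 17.
Little-endian stores the least-significant byte at the lowest address.
Reassemble most-significant byte first: 17 AE 5A 8F → 0x17AE5A8F.
0x17AE5A8F = 397302415.

397302415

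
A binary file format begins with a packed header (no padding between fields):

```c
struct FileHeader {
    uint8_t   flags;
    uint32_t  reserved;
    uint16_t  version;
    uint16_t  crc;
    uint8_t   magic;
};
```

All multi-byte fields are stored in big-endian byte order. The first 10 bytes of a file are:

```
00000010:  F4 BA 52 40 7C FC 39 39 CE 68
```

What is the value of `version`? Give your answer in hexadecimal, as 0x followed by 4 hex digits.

`version` follows `flags` (1 B), `reserved` (4 B), so it starts at offset 1 + 4 = 5 and occupies 2 bytes.
Bytes at offsets 5..6: FC 39.
Big-endian stores the most-significant byte at the lowest address.
The bytes are already most-significant first: 0xFC39.

0xFC39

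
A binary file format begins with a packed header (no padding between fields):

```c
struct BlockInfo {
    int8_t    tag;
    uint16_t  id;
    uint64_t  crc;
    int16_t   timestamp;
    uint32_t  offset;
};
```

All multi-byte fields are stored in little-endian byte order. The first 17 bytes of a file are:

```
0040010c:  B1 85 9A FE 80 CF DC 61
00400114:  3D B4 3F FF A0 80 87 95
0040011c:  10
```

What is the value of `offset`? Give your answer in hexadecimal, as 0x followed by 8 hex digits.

`offset` follows `tag` (1 B), `id` (2 B), `crc` (8 B), `timestamp` (2 B), so it starts at offset 1 + 2 + 8 + 2 = 13 and occupies 4 bytes.
Bytes at offsets 13..16: 80 87 95 10.
Little-endian: lowest address holds the least-significant byte.
Reassemble most-significant byte first: 10 95 87 80 → 0x10958780.

0x10958780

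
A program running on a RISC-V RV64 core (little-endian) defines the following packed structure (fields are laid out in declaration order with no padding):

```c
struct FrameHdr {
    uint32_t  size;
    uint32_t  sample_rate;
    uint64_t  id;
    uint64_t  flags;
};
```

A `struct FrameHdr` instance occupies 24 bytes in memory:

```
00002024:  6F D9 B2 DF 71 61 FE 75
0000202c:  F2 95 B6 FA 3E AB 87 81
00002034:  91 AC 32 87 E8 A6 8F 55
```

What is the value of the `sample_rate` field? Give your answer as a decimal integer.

`sample_rate` follows `size` (4 bytes), so it starts at byte offset 4 and occupies 4 bytes.
Bytes at offsets 4..7: 71 61 FE 75.
Little-endian stores the least-significant byte at the lowest address.
Reassemble most-significant byte first: 75 FE 61 71 → 0x75FE6171.
0x75FE6171 = 1979605361.

1979605361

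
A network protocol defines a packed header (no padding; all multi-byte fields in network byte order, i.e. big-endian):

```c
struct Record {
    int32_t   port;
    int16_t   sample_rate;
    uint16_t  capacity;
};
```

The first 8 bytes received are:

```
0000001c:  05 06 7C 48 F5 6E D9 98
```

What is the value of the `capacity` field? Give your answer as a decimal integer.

`capacity` follows `port` (4 B), `sample_rate` (2 B), so it starts at offset 4 + 2 = 6 and occupies 2 bytes.
Bytes at offsets 6..7: D9 98.
Big-endian stores the most-significant byte at the lowest address.
The bytes are already most-significant first: 0xD998.
0xD998 = 55704.

55704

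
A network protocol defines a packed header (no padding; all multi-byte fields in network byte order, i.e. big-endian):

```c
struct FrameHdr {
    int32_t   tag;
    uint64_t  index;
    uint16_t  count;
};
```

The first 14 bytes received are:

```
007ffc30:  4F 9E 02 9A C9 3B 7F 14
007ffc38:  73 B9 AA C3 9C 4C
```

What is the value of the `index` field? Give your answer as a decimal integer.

`index` follows `tag` (4 bytes), so it starts at byte offset 4 and occupies 8 bytes.
Bytes at offsets 4..11: C9 3B 7F 14 73 B9 AA C3.
In big-endian order the high byte comes first in memory.
The bytes are already most-significant first: 0xC93B7F1473B9AAC3.
0xC93B7F1473B9AAC3 = 14500323151067065027.

14500323151067065027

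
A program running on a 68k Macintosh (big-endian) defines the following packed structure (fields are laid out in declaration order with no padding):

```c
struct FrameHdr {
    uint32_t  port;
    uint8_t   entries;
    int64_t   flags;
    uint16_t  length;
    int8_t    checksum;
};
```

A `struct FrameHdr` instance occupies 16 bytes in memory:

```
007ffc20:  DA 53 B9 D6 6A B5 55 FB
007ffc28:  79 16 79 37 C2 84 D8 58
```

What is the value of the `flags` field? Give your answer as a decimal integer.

-5380117682337531966

`flags` follows `port` (4 B), `entries` (1 B), so it starts at offset 4 + 1 = 5 and occupies 8 bytes.
Bytes at offsets 5..12: B5 55 FB 79 16 79 37 C2.
Big-endian stores the most-significant byte at the lowest address.
The bytes are already most-significant first: 0xB555FB79167937C2.
Top bit is set, so as a signed 64-bit value this is 0xB555FB79167937C2 − 2^64 = -5380117682337531966.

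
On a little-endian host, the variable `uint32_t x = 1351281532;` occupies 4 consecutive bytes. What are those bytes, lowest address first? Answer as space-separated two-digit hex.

1351281532 in hexadecimal, padded to 32 bits, is 0x508AEB7C.
Split into bytes (most-significant first): 50 8A EB 7C.
Little-endian stores the least-significant byte at the lowest address.
So at ascending addresses the bytes are 7C EB 8A 50.

7C EB 8A 50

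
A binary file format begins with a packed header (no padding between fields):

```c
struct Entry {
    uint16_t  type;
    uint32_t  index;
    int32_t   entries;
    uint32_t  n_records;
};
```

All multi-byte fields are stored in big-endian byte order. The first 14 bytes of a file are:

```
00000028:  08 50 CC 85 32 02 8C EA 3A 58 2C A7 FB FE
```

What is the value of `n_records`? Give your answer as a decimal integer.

`n_records` follows `type` (2 B), `index` (4 B), `entries` (4 B), so it starts at offset 2 + 4 + 4 = 10 and occupies 4 bytes.
Bytes at offsets 10..13: 2C A7 FB FE.
In big-endian order the high byte comes first in memory.
The bytes are already most-significant first: 0x2CA7FBFE.
0x2CA7FBFE = 749206526.

749206526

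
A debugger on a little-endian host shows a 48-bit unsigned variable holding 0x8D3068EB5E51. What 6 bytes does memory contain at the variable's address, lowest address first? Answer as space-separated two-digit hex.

51 5E EB 68 30 8D

Split into bytes (most-significant first): 8D 30 68 EB 5E 51.
In little-endian order the low byte comes first in memory.
So at ascending addresses the bytes are 51 5E EB 68 30 8D.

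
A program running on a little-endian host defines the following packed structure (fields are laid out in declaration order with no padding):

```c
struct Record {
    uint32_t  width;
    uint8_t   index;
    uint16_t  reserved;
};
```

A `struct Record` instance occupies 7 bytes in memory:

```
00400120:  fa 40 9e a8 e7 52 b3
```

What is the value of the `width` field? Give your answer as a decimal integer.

`width` is the first field, at byte offset 0, occupying 4 bytes.
Bytes at offsets 0..3: FA 40 9E A8.
Little-endian: lowest address holds the least-significant byte.
Reassemble most-significant byte first: A8 9E 40 FA → 0xA89E40FA.
0xA89E40FA = 2828943610.

2828943610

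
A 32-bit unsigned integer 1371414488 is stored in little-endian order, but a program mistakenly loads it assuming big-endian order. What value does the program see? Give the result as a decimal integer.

1371414488 in 32-bit hexadecimal is 0x51BE1FD8.
Stored little-endian, the bytes at ascending addresses are D8 1F BE 51.
Read back as big-endian, the last byte is least significant, giving 0xD81FBE51.
0xD81FBE51 = 3625958993.

3625958993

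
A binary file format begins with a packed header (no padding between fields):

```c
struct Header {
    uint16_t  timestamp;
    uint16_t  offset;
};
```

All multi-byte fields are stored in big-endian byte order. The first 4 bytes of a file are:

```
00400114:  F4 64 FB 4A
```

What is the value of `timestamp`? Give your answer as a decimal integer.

`timestamp` is the first field, at byte offset 0, occupying 2 bytes.
Bytes at offsets 0..1: F4 64.
Big-endian stores the most-significant byte at the lowest address.
The bytes are already most-significant first: 0xF464.
0xF464 = 62564.

62564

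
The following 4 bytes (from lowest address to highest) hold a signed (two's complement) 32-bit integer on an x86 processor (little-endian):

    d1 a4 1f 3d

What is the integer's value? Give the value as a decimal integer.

In little-endian order the low byte comes first in memory.
Reassemble most-significant byte first: 3D 1F A4 D1 → 0x3D1FA4D1.
0x3D1FA4D1 = 1025483985.

1025483985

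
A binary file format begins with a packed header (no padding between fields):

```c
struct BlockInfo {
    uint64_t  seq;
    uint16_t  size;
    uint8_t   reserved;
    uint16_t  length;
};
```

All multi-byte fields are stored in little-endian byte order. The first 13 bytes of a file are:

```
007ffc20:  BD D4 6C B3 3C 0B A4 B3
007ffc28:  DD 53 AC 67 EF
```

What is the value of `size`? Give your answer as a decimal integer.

21469

`size` follows `seq` (8 bytes), so it starts at byte offset 8 and occupies 2 bytes.
Bytes at offsets 8..9: DD 53.
Little-endian stores the least-significant byte at the lowest address.
Reassemble most-significant byte first: 53 DD → 0x53DD.
0x53DD = 21469.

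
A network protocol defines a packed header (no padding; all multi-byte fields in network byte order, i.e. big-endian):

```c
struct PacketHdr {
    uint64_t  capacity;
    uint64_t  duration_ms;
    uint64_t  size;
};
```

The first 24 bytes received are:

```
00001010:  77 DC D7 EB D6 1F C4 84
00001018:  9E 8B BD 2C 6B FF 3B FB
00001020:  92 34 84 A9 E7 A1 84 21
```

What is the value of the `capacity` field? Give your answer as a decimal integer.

8637015593299461252

`capacity` is the first field, at byte offset 0, occupying 8 bytes.
Bytes at offsets 0..7: 77 DC D7 EB D6 1F C4 84.
In big-endian order the high byte comes first in memory.
The bytes are already most-significant first: 0x77DCD7EBD61FC484.
0x77DCD7EBD61FC484 = 8637015593299461252.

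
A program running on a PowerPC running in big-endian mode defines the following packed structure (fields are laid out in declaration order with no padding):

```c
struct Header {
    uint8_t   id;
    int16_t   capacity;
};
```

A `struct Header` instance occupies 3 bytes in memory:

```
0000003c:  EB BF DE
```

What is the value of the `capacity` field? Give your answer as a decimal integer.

-16418

`capacity` follows `id` (1 byte), so it starts at byte offset 1 and occupies 2 bytes.
Bytes at offsets 1..2: BF DE.
Big-endian stores the most-significant byte at the lowest address.
The bytes are already most-significant first: 0xBFDE.
Top bit is set, so as a signed 16-bit value this is 0xBFDE − 2^16 = -16418.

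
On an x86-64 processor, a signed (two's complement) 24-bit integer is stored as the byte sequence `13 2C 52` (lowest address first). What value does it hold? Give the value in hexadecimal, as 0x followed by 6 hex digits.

Little-endian: lowest address holds the least-significant byte.
Reassemble most-significant byte first: 52 2C 13 → 0x522C13.

0x522C13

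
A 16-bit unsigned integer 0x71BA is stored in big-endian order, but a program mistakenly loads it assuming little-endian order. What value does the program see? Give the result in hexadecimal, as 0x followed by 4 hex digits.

Stored big-endian, the bytes at ascending addresses are 71 BA.
Read back as little-endian, the first byte is least significant, giving 0xBA71.

0xBA71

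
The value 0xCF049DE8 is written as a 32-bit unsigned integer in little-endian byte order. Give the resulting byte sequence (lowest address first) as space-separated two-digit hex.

E8 9D 04 CF

Split into bytes (most-significant first): CF 04 9D E8.
Little-endian stores the least-significant byte at the lowest address.
So at ascending addresses the bytes are E8 9D 04 CF.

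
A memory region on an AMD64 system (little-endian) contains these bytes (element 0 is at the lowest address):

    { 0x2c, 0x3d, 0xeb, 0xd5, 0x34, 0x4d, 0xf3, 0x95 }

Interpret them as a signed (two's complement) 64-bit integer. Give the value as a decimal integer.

-7641679253394997972

In little-endian order the low byte comes first in memory.
Reassemble most-significant byte first: 95 F3 4D 34 D5 EB 3D 2C → 0x95F34D34D5EB3D2C.
Top bit is set, so as a signed 64-bit value this is 0x95F34D34D5EB3D2C − 2^64 = -7641679253394997972.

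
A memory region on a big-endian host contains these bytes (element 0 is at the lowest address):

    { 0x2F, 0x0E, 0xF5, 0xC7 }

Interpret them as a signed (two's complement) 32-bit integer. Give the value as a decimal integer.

789509575

Big-endian stores the most-significant byte at the lowest address.
The bytes are already most-significant first: 0x2F0EF5C7.
0x2F0EF5C7 = 789509575.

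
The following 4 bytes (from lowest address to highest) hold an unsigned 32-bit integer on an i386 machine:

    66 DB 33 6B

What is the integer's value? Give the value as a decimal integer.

Little-endian: lowest address holds the least-significant byte.
Reassemble most-significant byte first: 6B 33 DB 66 → 0x6B33DB66.
0x6B33DB66 = 1798560614.

1798560614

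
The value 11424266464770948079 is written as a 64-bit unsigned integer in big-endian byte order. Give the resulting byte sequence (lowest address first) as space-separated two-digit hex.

9E 8B 25 D2 44 14 7B EF

11424266464770948079 in hexadecimal, padded to 64 bits, is 0x9E8B25D244147BEF.
Split into bytes (most-significant first): 9E 8B 25 D2 44 14 7B EF.
Big-endian: lowest address holds the most-significant byte.
So the memory order matches the most-significant-first order: 9E 8B 25 D2 44 14 7B EF.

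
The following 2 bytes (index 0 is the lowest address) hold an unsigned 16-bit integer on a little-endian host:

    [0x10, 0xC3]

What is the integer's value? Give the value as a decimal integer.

49936

In little-endian order the low byte comes first in memory.
Reassemble most-significant byte first: C3 10 → 0xC310.
0xC310 = 49936.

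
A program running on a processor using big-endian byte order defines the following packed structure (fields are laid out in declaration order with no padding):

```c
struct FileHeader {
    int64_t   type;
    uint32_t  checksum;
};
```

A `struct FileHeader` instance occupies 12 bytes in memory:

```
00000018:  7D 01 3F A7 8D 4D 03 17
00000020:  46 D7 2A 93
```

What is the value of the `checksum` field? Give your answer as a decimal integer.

1188506259

`checksum` follows `type` (8 bytes), so it starts at byte offset 8 and occupies 4 bytes.
Bytes at offsets 8..11: 46 D7 2A 93.
In big-endian order the high byte comes first in memory.
The bytes are already most-significant first: 0x46D72A93.
0x46D72A93 = 1188506259.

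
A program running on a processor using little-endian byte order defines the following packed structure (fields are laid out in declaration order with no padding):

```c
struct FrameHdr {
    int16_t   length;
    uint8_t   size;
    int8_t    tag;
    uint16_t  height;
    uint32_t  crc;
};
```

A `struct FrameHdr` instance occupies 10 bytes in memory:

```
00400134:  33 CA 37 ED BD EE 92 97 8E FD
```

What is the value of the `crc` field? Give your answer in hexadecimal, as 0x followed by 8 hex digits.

`crc` follows `length` (2 B), `size` (1 B), `tag` (1 B), `height` (2 B), so it starts at offset 2 + 1 + 1 + 2 = 6 and occupies 4 bytes.
Bytes at offsets 6..9: 92 97 8E FD.
In little-endian order the low byte comes first in memory.
Reassemble most-significant byte first: FD 8E 97 92 → 0xFD8E9792.

0xFD8E9792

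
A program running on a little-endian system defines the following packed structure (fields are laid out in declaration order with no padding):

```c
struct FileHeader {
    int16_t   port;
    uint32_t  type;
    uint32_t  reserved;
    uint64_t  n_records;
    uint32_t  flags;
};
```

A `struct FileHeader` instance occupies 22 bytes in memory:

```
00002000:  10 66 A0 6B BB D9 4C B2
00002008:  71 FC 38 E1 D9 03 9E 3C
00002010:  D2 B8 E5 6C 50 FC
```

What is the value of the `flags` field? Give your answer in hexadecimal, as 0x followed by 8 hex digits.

`flags` follows `port` (2 B), `type` (4 B), `reserved` (4 B), `n_records` (8 B), so it starts at offset 2 + 4 + 4 + 8 = 18 and occupies 4 bytes.
Bytes at offsets 18..21: E5 6C 50 FC.
Little-endian stores the least-significant byte at the lowest address.
Reassemble most-significant byte first: FC 50 6C E5 → 0xFC506CE5.

0xFC506CE5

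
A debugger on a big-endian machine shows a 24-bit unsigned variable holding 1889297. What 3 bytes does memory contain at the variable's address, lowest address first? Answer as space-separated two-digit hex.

1889297 in hexadecimal, padded to 24 bits, is 0x1CD411.
Split into bytes (most-significant first): 1C D4 11.
Big-endian stores the most-significant byte at the lowest address.
So the memory order matches the most-significant-first order: 1C D4 11.

1C D4 11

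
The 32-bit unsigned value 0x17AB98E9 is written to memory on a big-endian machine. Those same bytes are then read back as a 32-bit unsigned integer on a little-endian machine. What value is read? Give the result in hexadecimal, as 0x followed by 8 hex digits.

0xE998AB17

Stored big-endian, the bytes at ascending addresses are 17 AB 98 E9.
Read back as little-endian, the first byte is least significant, giving 0xE998AB17.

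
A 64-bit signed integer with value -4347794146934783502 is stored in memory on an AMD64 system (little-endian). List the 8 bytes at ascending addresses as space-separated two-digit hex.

Two's complement of -4347794146934783502 in 64 bits: 4347794146934783502 = 0x3C5677BDB491FE0E; invert → 0xC3A988424B6E01F1; add 1 → 0xC3A988424B6E01F2.
Split into bytes (most-significant first): C3 A9 88 42 4B 6E 01 F2.
In little-endian order the low byte comes first in memory.
So at ascending addresses the bytes are F2 01 6E 4B 42 88 A9 C3.

F2 01 6E 4B 42 88 A9 C3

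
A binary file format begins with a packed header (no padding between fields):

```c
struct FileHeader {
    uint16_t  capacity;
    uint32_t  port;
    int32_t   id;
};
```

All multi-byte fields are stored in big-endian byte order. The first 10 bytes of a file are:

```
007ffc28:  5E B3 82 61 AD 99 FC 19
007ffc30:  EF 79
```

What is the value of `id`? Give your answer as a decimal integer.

`id` follows `capacity` (2 B), `port` (4 B), so it starts at offset 2 + 4 = 6 and occupies 4 bytes.
Bytes at offsets 6..9: FC 19 EF 79.
Big-endian stores the most-significant byte at the lowest address.
The bytes are already most-significant first: 0xFC19EF79.
Top bit is set, so as a signed 32-bit value this is 0xFC19EF79 − 2^32 = -65409159.

-65409159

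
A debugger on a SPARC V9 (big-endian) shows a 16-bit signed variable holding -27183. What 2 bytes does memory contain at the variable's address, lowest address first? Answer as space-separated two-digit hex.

Two's complement of -27183 in 16 bits: 27183 = 0x6A2F; invert → 0x95D0; add 1 → 0x95D1.
Split into bytes (most-significant first): 95 D1.
Big-endian: lowest address holds the most-significant byte.
So the memory order matches the most-significant-first order: 95 D1.

95 D1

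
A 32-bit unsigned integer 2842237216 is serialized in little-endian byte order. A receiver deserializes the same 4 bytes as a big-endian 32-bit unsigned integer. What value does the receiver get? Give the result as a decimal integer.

538536361

2842237216 in 32-bit hexadecimal is 0xA9691920.
Stored little-endian, the bytes at ascending addresses are 20 19 69 A9.
Read back as big-endian, the last byte is least significant, giving 0x201969A9.
0x201969A9 = 538536361.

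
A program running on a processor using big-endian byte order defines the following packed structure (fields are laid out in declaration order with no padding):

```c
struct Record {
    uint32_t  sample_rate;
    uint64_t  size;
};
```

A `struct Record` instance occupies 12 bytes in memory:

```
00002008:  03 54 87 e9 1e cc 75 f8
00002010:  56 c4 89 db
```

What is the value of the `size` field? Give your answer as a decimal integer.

`size` follows `sample_rate` (4 bytes), so it starts at byte offset 4 and occupies 8 bytes.
Bytes at offsets 4..11: 1E CC 75 F8 56 C4 89 DB.
In big-endian order the high byte comes first in memory.
The bytes are already most-significant first: 0x1ECC75F856C489DB.
0x1ECC75F856C489DB = 2219278425854872027.

2219278425854872027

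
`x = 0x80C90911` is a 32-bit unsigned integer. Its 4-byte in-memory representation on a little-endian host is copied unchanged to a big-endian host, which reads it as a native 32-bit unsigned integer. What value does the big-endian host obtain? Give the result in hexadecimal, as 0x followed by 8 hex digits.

0x1109C980

Stored little-endian, the bytes at ascending addresses are 11 09 C9 80.
Read back as big-endian, the last byte is least significant, giving 0x1109C980.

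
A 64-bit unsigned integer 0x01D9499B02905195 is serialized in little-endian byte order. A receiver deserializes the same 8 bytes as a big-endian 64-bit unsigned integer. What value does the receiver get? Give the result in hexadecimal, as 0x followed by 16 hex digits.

0x955190029B49D901

Stored little-endian, the bytes at ascending addresses are 95 51 90 02 9B 49 D9 01.
Read back as big-endian, the last byte is least significant, giving 0x955190029B49D901.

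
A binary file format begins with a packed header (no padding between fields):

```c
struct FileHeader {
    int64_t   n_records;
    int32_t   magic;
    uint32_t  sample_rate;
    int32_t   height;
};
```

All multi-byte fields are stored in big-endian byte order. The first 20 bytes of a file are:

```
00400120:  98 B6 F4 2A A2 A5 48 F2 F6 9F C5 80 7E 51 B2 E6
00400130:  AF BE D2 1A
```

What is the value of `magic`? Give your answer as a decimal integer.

-157301376

`magic` follows `n_records` (8 bytes), so it starts at byte offset 8 and occupies 4 bytes.
Bytes at offsets 8..11: F6 9F C5 80.
Big-endian: lowest address holds the most-significant byte.
The bytes are already most-significant first: 0xF69FC580.
Top bit is set, so as a signed 32-bit value this is 0xF69FC580 − 2^32 = -157301376.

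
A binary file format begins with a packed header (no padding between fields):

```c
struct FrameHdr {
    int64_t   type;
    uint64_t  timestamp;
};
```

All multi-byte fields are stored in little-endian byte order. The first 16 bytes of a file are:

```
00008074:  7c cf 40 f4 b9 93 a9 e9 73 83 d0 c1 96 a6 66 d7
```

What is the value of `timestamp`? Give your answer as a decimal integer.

15521276332205966195

`timestamp` follows `type` (8 bytes), so it starts at byte offset 8 and occupies 8 bytes.
Bytes at offsets 8..15: 73 83 D0 C1 96 A6 66 D7.
Little-endian: lowest address holds the least-significant byte.
Reassemble most-significant byte first: D7 66 A6 96 C1 D0 83 73 → 0xD766A696C1D08373.
0xD766A696C1D08373 = 15521276332205966195.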